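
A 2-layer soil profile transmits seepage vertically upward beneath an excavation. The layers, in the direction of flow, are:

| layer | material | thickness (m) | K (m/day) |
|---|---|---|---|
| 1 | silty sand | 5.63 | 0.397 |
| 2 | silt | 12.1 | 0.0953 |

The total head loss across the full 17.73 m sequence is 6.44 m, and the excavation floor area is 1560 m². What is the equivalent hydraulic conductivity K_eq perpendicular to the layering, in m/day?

Flow is perpendicular to layering, so the layers act in series and the equivalent K is the thickness-weighted harmonic mean.
Total thickness L = 5.63 + 12.1 = 17.73 m.
Σ(b_i/K_i) = 5.63/0.397 + 12.1/0.0953 = 141.1 d.
K_eq = L / Σ(b_i/K_i) = 17.73 / 141.1 = 0.1256 m/day.

0.126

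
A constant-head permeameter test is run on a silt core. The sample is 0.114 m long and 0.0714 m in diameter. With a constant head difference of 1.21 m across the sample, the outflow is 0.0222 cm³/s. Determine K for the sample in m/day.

Cross-sectional area A = π·(d/2)² = π × (0.0714/2)² = 0.004004 m².
Convert discharge: 0.0222 cm³/s = 2.220e-08 m³/s.
Darcy's law rearranged: K = Q·L / (A·Δh) = 2.220e-08 × 0.114 / (0.004004 × 1.21) = 5.224e-07 m/s = 0.04513 m/day.

0.0451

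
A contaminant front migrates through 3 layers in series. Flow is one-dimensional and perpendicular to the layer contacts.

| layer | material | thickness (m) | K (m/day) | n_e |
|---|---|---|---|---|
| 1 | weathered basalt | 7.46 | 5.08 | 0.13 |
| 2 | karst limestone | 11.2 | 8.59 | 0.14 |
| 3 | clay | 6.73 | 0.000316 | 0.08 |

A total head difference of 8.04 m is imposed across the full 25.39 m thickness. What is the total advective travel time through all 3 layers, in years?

With flow normal to the layers, continuity requires the same specific discharge q through every layer.
Σ(b_i/K_i) = 7.46/5.08 + 11.2/8.59 + 6.73/0.000316 = 21300 d.
q = Δh / Σ(b_i/K_i) = 8.04 / 21300 = 0.0003775 m/day.
In each layer the seepage velocity is v_i = q/n_i, so the layer transit time is t_i = b_i·n_i / q:
  layer 1 (weathered basalt): t_1 = 7.46 × 0.13 / 0.0003775 = 2569 d
  layer 2 (karst limestone): t_2 = 11.2 × 0.14 / 0.0003775 = 4154 d
  layer 3 (clay): t_3 = 6.73 × 0.08 / 0.0003775 = 1426 d
Total t = Σ t_i = 8150 days = 22.31 years.

22.3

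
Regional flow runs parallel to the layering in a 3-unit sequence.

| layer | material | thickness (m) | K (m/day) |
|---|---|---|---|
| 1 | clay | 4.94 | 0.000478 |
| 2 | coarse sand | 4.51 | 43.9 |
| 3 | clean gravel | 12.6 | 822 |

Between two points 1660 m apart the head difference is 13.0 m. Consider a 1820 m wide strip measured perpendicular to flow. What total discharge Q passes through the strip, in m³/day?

150000

Flow is parallel to layering, so each bed carries its own Darcy discharge and the transmissivities add.
Σ(K_i·b_i) = 0.000478×4.94 + 43.9×4.51 + 822×12.6 = 10555 m²/day.
Hydraulic gradient i = Δh / L = 13.0 / 1660 = 0.007831.
Q = Σ(K_i·b_i) · W · i = 10555 × 1820 × 0.007831 = 1.504e+05 m³/day.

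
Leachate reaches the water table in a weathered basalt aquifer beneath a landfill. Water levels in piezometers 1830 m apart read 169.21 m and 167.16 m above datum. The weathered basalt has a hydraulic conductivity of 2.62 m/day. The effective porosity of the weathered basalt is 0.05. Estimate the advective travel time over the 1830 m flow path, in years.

85.4

Hydraulic gradient i = (169.21 − 167.16) / 1830 = 2.05 / 1830 = 0.001120.
Darcy flux q = K · i = 2.620 × 0.001120 = 0.002935 m/day.
Seepage velocity v = q / n_e = 0.002935 / 0.05 = 0.05870 m/day.
Travel time t = L / v = 1830 / 0.05870 = 31176 days = 85.35 years.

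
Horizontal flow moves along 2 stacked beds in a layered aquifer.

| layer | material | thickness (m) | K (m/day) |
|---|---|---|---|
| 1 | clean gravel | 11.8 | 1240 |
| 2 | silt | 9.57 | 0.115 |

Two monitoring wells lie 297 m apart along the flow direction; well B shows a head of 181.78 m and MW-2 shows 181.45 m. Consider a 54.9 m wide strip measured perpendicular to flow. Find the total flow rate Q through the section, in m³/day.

893

Flow is parallel to layering, so each bed carries its own Darcy discharge and the transmissivities add.
Σ(K_i·b_i) = 1240×11.8 + 0.115×9.57 = 14633 m²/day.
Hydraulic gradient i = (181.78 − 181.45) / 297 = 0.33 / 297 = 0.001111.
Q = Σ(K_i·b_i) · W · i = 14633 × 54.9 × 0.001111 = 892.6 m³/day.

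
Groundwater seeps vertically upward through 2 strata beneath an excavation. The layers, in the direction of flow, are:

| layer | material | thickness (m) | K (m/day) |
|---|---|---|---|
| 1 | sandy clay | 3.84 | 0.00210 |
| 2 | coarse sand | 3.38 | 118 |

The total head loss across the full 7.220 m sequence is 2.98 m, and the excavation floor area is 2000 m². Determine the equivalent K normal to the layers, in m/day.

Flow is perpendicular to layering, so the layers act in series and the equivalent K is the thickness-weighted harmonic mean.
Total thickness L = 3.84 + 3.38 = 7.220 m.
Σ(b_i/K_i) = 3.84/0.00210 + 3.38/118 = 1829 d.
K_eq = L / Σ(b_i/K_i) = 7.220 / 1829 = 0.003948 m/day.

0.00395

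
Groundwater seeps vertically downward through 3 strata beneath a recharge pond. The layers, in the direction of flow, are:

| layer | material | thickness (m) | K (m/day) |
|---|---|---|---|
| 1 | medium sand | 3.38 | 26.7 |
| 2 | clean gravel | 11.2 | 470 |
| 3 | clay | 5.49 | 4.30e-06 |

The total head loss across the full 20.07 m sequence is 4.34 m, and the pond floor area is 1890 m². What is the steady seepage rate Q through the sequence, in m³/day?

0.00642

Flow is perpendicular to layering, so the layers act in series and the equivalent K is the thickness-weighted harmonic mean.
Total thickness L = 3.38 + 11.2 + 5.49 = 20.07 m.
Σ(b_i/K_i) = 3.38/26.7 + 11.2/470 + 5.49/4.30e-06 = 1.277e+06 d.
K_eq = L / Σ(b_i/K_i) = 20.07 / 1.277e+06 = 1.572e-05 m/day.
Q = K_eq · A · (Δh/L) = 1.572e-05 × 1890 × (4.34/20.07) = 0.006425 m³/day.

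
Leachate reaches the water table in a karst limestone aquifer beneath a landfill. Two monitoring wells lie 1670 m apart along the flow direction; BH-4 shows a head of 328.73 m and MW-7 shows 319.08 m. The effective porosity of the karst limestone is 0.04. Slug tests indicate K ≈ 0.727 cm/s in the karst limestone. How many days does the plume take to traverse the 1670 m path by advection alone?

Convert K: 0.727 cm/s × 864 = 628.1 m/day.
Hydraulic gradient i = (328.73 − 319.08) / 1670 = 9.65 / 1670 = 0.005778.
Darcy flux q = K · i = 628.1 × 0.005778 = 3.630 m/day.
Seepage velocity v = q / n_e = 3.630 / 0.04 = 90.74 m/day.
Travel time t = L / v = 1670 / 90.74 = 18.40 days.

18.4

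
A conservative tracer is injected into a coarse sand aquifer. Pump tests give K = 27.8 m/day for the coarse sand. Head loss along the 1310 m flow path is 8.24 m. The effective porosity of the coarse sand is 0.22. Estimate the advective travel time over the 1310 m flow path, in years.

4.51

Hydraulic gradient i = Δh / L = 8.24 / 1310 = 0.006290.
Darcy flux q = K · i = 27.80 × 0.006290 = 0.1749 m/day.
Seepage velocity v = q / n_e = 0.1749 / 0.22 = 0.7948 m/day.
Travel time t = L / v = 1310 / 0.7948 = 1648 days = 4.512 years.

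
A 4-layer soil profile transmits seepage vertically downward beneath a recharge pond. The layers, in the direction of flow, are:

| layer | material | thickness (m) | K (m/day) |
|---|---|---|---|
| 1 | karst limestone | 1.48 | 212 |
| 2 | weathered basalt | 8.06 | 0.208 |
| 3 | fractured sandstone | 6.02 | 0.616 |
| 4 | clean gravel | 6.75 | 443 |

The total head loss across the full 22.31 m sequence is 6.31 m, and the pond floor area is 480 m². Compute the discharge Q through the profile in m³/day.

62.4

Flow is perpendicular to layering, so the layers act in series and the equivalent K is the thickness-weighted harmonic mean.
Total thickness L = 1.48 + 8.06 + 6.02 + 6.75 = 22.31 m.
Σ(b_i/K_i) = 1.48/212 + 8.06/0.208 + 6.02/0.616 + 6.75/443 = 48.54 d.
K_eq = L / Σ(b_i/K_i) = 22.31 / 48.54 = 0.4596 m/day.
Q = K_eq · A · (Δh/L) = 0.4596 × 480 × (6.31/22.31) = 62.39 m³/day.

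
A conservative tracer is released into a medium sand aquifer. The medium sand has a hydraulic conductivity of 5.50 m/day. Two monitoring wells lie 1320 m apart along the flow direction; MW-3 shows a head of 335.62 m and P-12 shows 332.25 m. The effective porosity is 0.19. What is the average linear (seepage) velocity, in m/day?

Hydraulic gradient i = (335.62 − 332.25) / 1320 = 3.37 / 1320 = 0.002553.
Darcy flux q = K · i = 5.500 × 0.002553 = 0.01404 m/day.
Seepage velocity v = q / n_e = 0.01404 / 0.19 = 0.07390 m/day.

0.0739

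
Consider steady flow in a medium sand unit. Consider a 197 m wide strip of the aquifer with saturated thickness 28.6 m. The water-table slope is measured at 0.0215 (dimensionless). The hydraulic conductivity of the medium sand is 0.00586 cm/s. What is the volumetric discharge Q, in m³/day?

613

Convert K: 0.00586 cm/s × 864 = 5.063 m/day.
Cross-sectional area A = 197 × 28.6 = 5634 m².
Hydraulic gradient i = 0.0215.
Darcy's law: Q = K · A · i = 5.063 × 5634 × 0.02150 = 613.3 m³/day.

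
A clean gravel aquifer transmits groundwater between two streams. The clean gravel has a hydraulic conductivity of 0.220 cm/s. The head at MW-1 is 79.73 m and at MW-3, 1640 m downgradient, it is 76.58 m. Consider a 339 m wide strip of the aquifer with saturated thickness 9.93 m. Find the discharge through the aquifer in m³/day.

Convert K: 0.220 cm/s × 864 = 190.1 m/day.
Cross-sectional area A = 339 × 9.93 = 3366 m².
Hydraulic gradient i = (79.73 − 76.58) / 1640 = 3.15 / 1640 = 0.001921.
Darcy's law: Q = K · A · i = 190.1 × 3366 × 0.001921 = 1229 m³/day.

1230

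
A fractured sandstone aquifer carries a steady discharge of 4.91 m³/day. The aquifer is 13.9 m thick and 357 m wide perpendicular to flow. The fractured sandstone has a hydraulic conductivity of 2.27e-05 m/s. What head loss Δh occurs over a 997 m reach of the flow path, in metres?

Convert K: 2.27e-05 m/s × 86400 = 1.961 m/day.
Cross-sectional area A = 357 × 13.9 = 4962 m².
From Q = K·A·i, i = Q / (K·A) = 4.91 / (1.961 × 4962) = 0.0005045.
Head loss Δh = i · L = 0.0005045 × 997 = 0.5030 m.

0.503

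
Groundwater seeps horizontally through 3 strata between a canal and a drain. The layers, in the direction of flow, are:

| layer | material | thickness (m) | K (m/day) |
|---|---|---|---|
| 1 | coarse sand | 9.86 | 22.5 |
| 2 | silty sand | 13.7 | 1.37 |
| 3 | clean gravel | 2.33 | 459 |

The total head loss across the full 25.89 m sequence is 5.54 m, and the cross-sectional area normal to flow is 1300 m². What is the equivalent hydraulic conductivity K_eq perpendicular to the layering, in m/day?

2.48

Flow is perpendicular to layering, so the layers act in series and the equivalent K is the thickness-weighted harmonic mean.
Total thickness L = 9.86 + 13.7 + 2.33 = 25.89 m.
Σ(b_i/K_i) = 9.86/22.5 + 13.7/1.37 + 2.33/459 = 10.44 d.
K_eq = L / Σ(b_i/K_i) = 25.89 / 10.44 = 2.479 m/day.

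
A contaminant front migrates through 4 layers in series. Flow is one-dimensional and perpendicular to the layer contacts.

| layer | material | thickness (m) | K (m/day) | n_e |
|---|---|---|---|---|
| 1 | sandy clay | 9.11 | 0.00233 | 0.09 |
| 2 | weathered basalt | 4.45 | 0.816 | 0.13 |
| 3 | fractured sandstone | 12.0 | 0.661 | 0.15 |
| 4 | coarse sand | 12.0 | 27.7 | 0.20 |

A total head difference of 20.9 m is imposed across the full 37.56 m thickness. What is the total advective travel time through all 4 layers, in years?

With flow normal to the layers, continuity requires the same specific discharge q through every layer.
Σ(b_i/K_i) = 9.11/0.00233 + 4.45/0.816 + 12.0/0.661 + 12.0/27.7 = 3934 d.
q = Δh / Σ(b_i/K_i) = 20.9 / 3934 = 0.005313 m/day.
In each layer the seepage velocity is v_i = q/n_i, so the layer transit time is t_i = b_i·n_i / q:
  layer 1 (sandy clay): t_1 = 9.11 × 0.09 / 0.005313 = 154.3 d
  layer 2 (weathered basalt): t_2 = 4.45 × 0.13 / 0.005313 = 108.9 d
  layer 3 (fractured sandstone): t_3 = 12.0 × 0.15 / 0.005313 = 338.8 d
  layer 4 (coarse sand): t_4 = 12.0 × 0.20 / 0.005313 = 451.7 d
Total t = Σ t_i = 1054 days = 2.885 years.

2.89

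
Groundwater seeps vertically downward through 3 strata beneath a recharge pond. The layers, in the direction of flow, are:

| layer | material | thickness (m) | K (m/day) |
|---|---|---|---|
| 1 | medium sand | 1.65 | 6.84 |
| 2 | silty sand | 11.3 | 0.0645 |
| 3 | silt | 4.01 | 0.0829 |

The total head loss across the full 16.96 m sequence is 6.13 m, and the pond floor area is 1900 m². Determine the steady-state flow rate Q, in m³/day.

Flow is perpendicular to layering, so the layers act in series and the equivalent K is the thickness-weighted harmonic mean.
Total thickness L = 1.65 + 11.3 + 4.01 = 16.96 m.
Σ(b_i/K_i) = 1.65/6.84 + 11.3/0.0645 + 4.01/0.0829 = 223.8 d.
K_eq = L / Σ(b_i/K_i) = 16.96 / 223.8 = 0.07578 m/day.
Q = K_eq · A · (Δh/L) = 0.07578 × 1900 × (6.13/16.96) = 52.04 m³/day.

52.0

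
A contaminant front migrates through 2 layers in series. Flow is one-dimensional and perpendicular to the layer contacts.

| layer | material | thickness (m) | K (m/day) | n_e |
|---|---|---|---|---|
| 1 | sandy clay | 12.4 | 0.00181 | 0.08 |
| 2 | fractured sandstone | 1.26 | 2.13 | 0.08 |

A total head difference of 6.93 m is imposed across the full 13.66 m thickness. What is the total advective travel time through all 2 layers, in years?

2.96

With flow normal to the layers, continuity requires the same specific discharge q through every layer.
Σ(b_i/K_i) = 12.4/0.00181 + 1.26/2.13 = 6851 d.
q = Δh / Σ(b_i/K_i) = 6.93 / 6851 = 0.001011 m/day.
In each layer the seepage velocity is v_i = q/n_i, so the layer transit time is t_i = b_i·n_i / q:
  layer 1 (sandy clay): t_1 = 12.4 × 0.08 / 0.001011 = 980.8 d
  layer 2 (fractured sandstone): t_2 = 1.26 × 0.08 / 0.001011 = 99.66 d
Total t = Σ t_i = 1080 days = 2.958 years.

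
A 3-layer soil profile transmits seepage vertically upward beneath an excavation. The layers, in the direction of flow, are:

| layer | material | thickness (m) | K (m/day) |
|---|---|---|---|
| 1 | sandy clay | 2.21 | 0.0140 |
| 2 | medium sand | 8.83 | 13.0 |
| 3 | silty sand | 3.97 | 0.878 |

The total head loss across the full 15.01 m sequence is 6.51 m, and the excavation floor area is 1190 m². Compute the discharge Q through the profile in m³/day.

47.5

Flow is perpendicular to layering, so the layers act in series and the equivalent K is the thickness-weighted harmonic mean.
Total thickness L = 2.21 + 8.83 + 3.97 = 15.01 m.
Σ(b_i/K_i) = 2.21/0.0140 + 8.83/13.0 + 3.97/0.878 = 163.1 d.
K_eq = L / Σ(b_i/K_i) = 15.01 / 163.1 = 0.09205 m/day.
Q = K_eq · A · (Δh/L) = 0.09205 × 1190 × (6.51/15.01) = 47.51 m³/day.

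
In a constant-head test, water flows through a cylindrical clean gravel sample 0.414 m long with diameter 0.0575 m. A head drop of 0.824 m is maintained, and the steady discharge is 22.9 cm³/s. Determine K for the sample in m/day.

383

Cross-sectional area A = π·(d/2)² = π × (0.0575/2)² = 0.002597 m².
Convert discharge: 22.9 cm³/s = 2.290e-05 m³/s.
Darcy's law rearranged: K = Q·L / (A·Δh) = 2.290e-05 × 0.414 / (0.002597 × 0.824) = 0.004431 m/s = 382.8 m/day.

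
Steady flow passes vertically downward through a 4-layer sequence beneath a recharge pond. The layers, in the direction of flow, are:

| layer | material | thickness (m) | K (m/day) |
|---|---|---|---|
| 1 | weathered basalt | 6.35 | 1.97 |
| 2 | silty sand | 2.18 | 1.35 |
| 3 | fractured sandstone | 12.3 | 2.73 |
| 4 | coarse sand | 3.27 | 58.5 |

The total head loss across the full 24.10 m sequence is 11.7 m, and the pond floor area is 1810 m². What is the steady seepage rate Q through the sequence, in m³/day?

Flow is perpendicular to layering, so the layers act in series and the equivalent K is the thickness-weighted harmonic mean.
Total thickness L = 6.35 + 2.18 + 12.3 + 3.27 = 24.10 m.
Σ(b_i/K_i) = 6.35/1.97 + 2.18/1.35 + 12.3/2.73 + 3.27/58.5 = 9.400 d.
K_eq = L / Σ(b_i/K_i) = 24.10 / 9.400 = 2.564 m/day.
Q = K_eq · A · (Δh/L) = 2.564 × 1810 × (11.7/24.10) = 2253 m³/day.

2250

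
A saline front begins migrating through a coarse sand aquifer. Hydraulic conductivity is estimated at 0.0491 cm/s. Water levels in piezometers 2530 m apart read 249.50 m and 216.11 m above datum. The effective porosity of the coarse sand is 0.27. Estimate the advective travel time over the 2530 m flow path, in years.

Convert K: 0.0491 cm/s × 864 = 42.42 m/day.
Hydraulic gradient i = (249.50 − 216.11) / 2530 = 33.39 / 2530 = 0.01320.
Darcy flux q = K · i = 42.42 × 0.01320 = 0.5599 m/day.
Seepage velocity v = q / n_e = 0.5599 / 0.27 = 2.074 m/day.
Travel time t = L / v = 2530 / 2.074 = 1220 days = 3.340 years.

3.34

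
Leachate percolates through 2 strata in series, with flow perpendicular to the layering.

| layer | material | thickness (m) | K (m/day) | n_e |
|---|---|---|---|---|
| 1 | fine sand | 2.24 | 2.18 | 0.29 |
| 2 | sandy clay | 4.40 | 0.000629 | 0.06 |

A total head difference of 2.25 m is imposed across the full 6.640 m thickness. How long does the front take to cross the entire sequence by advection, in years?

With flow normal to the layers, continuity requires the same specific discharge q through every layer.
Σ(b_i/K_i) = 2.24/2.18 + 4.40/0.000629 = 6996 d.
q = Δh / Σ(b_i/K_i) = 2.25 / 6996 = 0.0003216 m/day.
In each layer the seepage velocity is v_i = q/n_i, so the layer transit time is t_i = b_i·n_i / q:
  layer 1 (fine sand): t_1 = 2.24 × 0.29 / 0.0003216 = 2020 d
  layer 2 (sandy clay): t_2 = 4.40 × 0.06 / 0.0003216 = 820.9 d
Total t = Σ t_i = 2841 days = 7.778 years.

7.78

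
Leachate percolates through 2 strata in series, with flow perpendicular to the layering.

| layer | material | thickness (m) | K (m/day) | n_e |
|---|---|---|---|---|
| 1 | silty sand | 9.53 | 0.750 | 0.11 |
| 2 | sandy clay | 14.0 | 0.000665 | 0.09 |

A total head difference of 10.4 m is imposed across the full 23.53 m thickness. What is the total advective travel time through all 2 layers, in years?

12.8

With flow normal to the layers, continuity requires the same specific discharge q through every layer.
Σ(b_i/K_i) = 9.53/0.750 + 14.0/0.000665 = 21065 d.
q = Δh / Σ(b_i/K_i) = 10.4 / 21065 = 0.0004937 m/day.
In each layer the seepage velocity is v_i = q/n_i, so the layer transit time is t_i = b_i·n_i / q:
  layer 1 (silty sand): t_1 = 9.53 × 0.11 / 0.0004937 = 2123 d
  layer 2 (sandy clay): t_2 = 14.0 × 0.09 / 0.0004937 = 2552 d
Total t = Σ t_i = 4675 days = 12.80 years.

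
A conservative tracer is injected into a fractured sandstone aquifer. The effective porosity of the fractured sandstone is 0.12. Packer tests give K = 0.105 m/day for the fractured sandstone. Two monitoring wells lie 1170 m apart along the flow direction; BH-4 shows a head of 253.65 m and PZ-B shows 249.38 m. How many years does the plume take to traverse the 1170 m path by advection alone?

Hydraulic gradient i = (253.65 − 249.38) / 1170 = 4.27 / 1170 = 0.003650.
Darcy flux q = K · i = 0.1050 × 0.003650 = 0.0003832 m/day.
Seepage velocity v = q / n_e = 0.0003832 / 0.12 = 0.003193 m/day.
Travel time t = L / v = 1170 / 0.003193 = 3.664e+05 days = 1003 years.

1000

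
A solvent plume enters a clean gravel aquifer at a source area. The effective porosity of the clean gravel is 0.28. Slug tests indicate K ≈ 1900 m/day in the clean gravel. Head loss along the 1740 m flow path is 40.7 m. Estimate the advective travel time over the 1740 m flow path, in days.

11.0

Hydraulic gradient i = Δh / L = 40.7 / 1740 = 0.02339.
Darcy flux q = K · i = 1900 × 0.02339 = 44.44 m/day.
Seepage velocity v = q / n_e = 44.44 / 0.28 = 158.7 m/day.
Travel time t = L / v = 1740 / 158.7 = 10.96 days.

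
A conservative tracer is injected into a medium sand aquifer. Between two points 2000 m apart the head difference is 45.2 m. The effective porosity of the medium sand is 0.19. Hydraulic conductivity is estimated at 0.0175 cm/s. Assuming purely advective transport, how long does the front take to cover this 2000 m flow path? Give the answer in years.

Convert K: 0.0175 cm/s × 864 = 15.12 m/day.
Hydraulic gradient i = Δh / L = 45.2 / 2000 = 0.02260.
Darcy flux q = K · i = 15.12 × 0.02260 = 0.3417 m/day.
Seepage velocity v = q / n_e = 0.3417 / 0.19 = 1.798 m/day.
Travel time t = L / v = 2000 / 1.798 = 1112 days = 3.045 years.

3.04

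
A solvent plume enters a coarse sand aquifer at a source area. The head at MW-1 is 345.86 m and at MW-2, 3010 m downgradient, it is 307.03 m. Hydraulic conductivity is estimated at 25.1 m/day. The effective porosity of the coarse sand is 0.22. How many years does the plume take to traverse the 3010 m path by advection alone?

Hydraulic gradient i = (345.86 − 307.03) / 3010 = 38.83 / 3010 = 0.01290.
Darcy flux q = K · i = 25.10 × 0.01290 = 0.3238 m/day.
Seepage velocity v = q / n_e = 0.3238 / 0.22 = 1.472 m/day.
Travel time t = L / v = 3010 / 1.472 = 2045 days = 5.599 years.

5.60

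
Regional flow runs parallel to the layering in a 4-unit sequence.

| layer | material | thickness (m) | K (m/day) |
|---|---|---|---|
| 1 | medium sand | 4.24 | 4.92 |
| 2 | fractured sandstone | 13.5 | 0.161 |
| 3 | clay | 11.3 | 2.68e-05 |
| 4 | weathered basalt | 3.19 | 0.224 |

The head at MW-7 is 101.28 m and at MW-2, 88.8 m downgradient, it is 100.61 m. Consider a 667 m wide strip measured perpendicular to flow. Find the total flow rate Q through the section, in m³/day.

Flow is parallel to layering, so each bed carries its own Darcy discharge and the transmissivities add.
Σ(K_i·b_i) = 4.92×4.24 + 0.161×13.5 + 2.68e-05×11.3 + 0.224×3.19 = 23.75 m²/day.
Hydraulic gradient i = (101.28 − 100.61) / 88.8 = 0.67 / 88.8 = 0.007545.
Q = Σ(K_i·b_i) · W · i = 23.75 × 667 × 0.007545 = 119.5 m³/day.

120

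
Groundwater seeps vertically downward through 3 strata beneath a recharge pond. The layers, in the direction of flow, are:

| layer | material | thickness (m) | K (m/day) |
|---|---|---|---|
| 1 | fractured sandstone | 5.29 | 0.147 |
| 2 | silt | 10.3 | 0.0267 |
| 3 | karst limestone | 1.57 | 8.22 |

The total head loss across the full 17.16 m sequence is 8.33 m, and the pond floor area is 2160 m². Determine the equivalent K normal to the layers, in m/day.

0.0407

Flow is perpendicular to layering, so the layers act in series and the equivalent K is the thickness-weighted harmonic mean.
Total thickness L = 5.29 + 10.3 + 1.57 = 17.16 m.
Σ(b_i/K_i) = 5.29/0.147 + 10.3/0.0267 + 1.57/8.22 = 421.9 d.
K_eq = L / Σ(b_i/K_i) = 17.16 / 421.9 = 0.04067 m/day.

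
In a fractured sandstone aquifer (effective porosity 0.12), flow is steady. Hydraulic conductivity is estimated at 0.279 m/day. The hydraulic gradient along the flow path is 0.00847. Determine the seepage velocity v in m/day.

Hydraulic gradient i = 0.00847.
Darcy flux q = K · i = 0.2790 × 0.008470 = 0.002363 m/day.
Seepage velocity v = q / n_e = 0.002363 / 0.12 = 0.01969 m/day.

0.0197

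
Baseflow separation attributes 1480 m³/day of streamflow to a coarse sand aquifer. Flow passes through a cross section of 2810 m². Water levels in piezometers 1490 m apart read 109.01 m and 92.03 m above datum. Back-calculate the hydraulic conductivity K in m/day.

Hydraulic gradient i = (109.01 − 92.03) / 1490 = 16.98 / 1490 = 0.01140.
From Q = K·A·i, K = Q / (A·i) = 1480 / (2810 × 0.01140) = 46.22 m/day.

46.2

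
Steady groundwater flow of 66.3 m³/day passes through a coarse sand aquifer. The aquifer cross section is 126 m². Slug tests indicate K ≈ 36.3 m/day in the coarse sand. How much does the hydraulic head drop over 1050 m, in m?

15.2

From Q = K·A·i, i = Q / (K·A) = 66.3 / (36.30 × 126.0) = 0.01450.
Head loss Δh = i · L = 0.01450 × 1050 = 15.22 m.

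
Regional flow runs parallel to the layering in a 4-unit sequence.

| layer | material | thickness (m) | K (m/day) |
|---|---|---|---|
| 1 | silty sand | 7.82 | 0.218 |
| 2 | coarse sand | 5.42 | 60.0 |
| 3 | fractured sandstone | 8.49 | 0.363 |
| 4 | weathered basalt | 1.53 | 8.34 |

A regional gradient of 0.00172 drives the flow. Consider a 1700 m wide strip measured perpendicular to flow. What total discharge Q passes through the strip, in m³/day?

1000

Flow is parallel to layering, so each bed carries its own Darcy discharge and the transmissivities add.
Σ(K_i·b_i) = 0.218×7.82 + 60.0×5.42 + 0.363×8.49 + 8.34×1.53 = 342.7 m²/day.
Hydraulic gradient i = 0.00172.
Q = Σ(K_i·b_i) · W · i = 342.7 × 1700 × 0.001720 = 1002 m³/day.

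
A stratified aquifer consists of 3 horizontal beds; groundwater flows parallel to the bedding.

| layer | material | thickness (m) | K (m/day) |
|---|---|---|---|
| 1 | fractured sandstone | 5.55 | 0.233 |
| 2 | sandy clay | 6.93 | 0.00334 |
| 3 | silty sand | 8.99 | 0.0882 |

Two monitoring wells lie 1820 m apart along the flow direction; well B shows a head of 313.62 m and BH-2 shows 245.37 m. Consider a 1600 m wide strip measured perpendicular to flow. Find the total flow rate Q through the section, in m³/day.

127

Flow is parallel to layering, so each bed carries its own Darcy discharge and the transmissivities add.
Σ(K_i·b_i) = 0.233×5.55 + 0.00334×6.93 + 0.0882×8.99 = 2.109 m²/day.
Hydraulic gradient i = (313.62 − 245.37) / 1820 = 68.25 / 1820 = 0.03750.
Q = Σ(K_i·b_i) · W · i = 2.109 × 1600 × 0.03750 = 126.6 m³/day.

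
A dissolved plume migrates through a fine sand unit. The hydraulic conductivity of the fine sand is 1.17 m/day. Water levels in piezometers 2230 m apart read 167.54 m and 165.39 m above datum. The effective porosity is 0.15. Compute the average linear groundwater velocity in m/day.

0.00752

Hydraulic gradient i = (167.54 − 165.39) / 2230 = 2.15 / 2230 = 0.0009641.
Darcy flux q = K · i = 1.170 × 0.0009641 = 0.001128 m/day.
Seepage velocity v = q / n_e = 0.001128 / 0.15 = 0.007520 m/day.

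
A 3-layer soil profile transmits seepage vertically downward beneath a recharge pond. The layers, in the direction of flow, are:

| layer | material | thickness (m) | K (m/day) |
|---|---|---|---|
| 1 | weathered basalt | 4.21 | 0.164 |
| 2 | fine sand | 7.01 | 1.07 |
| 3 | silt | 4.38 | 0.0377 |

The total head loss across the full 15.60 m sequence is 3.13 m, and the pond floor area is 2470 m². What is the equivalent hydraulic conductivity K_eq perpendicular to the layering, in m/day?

0.105

Flow is perpendicular to layering, so the layers act in series and the equivalent K is the thickness-weighted harmonic mean.
Total thickness L = 4.21 + 7.01 + 4.38 = 15.60 m.
Σ(b_i/K_i) = 4.21/0.164 + 7.01/1.07 + 4.38/0.0377 = 148.4 d.
K_eq = L / Σ(b_i/K_i) = 15.60 / 148.4 = 0.1051 m/day.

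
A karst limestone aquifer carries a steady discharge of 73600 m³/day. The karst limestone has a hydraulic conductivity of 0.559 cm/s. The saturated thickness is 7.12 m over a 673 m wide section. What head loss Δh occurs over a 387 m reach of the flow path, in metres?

Convert K: 0.559 cm/s × 864 = 483.0 m/day.
Cross-sectional area A = 673 × 7.12 = 4792 m².
From Q = K·A·i, i = Q / (K·A) = 73600 / (483.0 × 4792) = 0.03180.
Head loss Δh = i · L = 0.03180 × 387 = 12.31 m.

12.3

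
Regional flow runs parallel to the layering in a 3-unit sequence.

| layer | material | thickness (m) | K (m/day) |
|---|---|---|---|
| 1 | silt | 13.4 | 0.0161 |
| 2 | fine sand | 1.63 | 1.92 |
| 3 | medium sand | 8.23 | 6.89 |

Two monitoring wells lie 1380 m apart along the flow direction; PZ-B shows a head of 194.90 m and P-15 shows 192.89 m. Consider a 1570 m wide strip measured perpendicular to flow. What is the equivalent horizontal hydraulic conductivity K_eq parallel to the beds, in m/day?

2.58

Flow is parallel to layering, so each bed carries its own Darcy discharge and the transmissivities add.
Σ(K_i·b_i) = 0.0161×13.4 + 1.92×1.63 + 6.89×8.23 = 60.05 m²/day.
Total thickness b = 23.26 m, so K_eq = Σ(K_i·b_i)/b = 2.582 m/day.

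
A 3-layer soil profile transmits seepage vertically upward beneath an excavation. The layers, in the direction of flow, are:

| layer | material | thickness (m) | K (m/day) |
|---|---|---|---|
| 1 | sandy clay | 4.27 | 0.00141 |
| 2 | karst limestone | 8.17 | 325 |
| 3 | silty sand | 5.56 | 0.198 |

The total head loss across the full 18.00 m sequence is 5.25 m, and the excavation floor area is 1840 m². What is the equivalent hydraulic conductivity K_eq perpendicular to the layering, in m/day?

0.00589

Flow is perpendicular to layering, so the layers act in series and the equivalent K is the thickness-weighted harmonic mean.
Total thickness L = 4.27 + 8.17 + 5.56 = 18.00 m.
Σ(b_i/K_i) = 4.27/0.00141 + 8.17/325 + 5.56/0.198 = 3056 d.
K_eq = L / Σ(b_i/K_i) = 18.00 / 3056 = 0.005889 m/day.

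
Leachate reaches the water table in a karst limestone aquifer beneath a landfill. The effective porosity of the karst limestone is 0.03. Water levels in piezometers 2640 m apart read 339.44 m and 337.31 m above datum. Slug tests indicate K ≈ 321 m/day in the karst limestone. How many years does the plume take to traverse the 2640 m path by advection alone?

0.837

Hydraulic gradient i = (339.44 − 337.31) / 2640 = 2.13 / 2640 = 0.0008068.
Darcy flux q = K · i = 321.0 × 0.0008068 = 0.2590 m/day.
Seepage velocity v = q / n_e = 0.2590 / 0.03 = 8.633 m/day.
Travel time t = L / v = 2640 / 8.633 = 305.8 days = 0.8372 years.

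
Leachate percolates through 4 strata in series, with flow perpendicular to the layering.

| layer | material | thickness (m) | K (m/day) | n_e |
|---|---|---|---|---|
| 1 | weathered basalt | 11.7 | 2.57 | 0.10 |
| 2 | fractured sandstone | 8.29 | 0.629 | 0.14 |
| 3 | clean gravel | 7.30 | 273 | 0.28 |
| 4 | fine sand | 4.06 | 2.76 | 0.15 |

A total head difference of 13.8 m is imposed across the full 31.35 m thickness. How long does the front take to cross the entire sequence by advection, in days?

With flow normal to the layers, continuity requires the same specific discharge q through every layer.
Σ(b_i/K_i) = 11.7/2.57 + 8.29/0.629 + 7.30/273 + 4.06/2.76 = 19.23 d.
q = Δh / Σ(b_i/K_i) = 13.8 / 19.23 = 0.7176 m/day.
In each layer the seepage velocity is v_i = q/n_i, so the layer transit time is t_i = b_i·n_i / q:
  layer 1 (weathered basalt): t_1 = 11.7 × 0.10 / 0.7176 = 1.630 d
  layer 2 (fractured sandstone): t_2 = 8.29 × 0.14 / 0.7176 = 1.617 d
  layer 3 (clean gravel): t_3 = 7.30 × 0.28 / 0.7176 = 2.848 d
  layer 4 (fine sand): t_4 = 4.06 × 0.15 / 0.7176 = 0.8486 d
Total t = Σ t_i = 6.945 days.

6.94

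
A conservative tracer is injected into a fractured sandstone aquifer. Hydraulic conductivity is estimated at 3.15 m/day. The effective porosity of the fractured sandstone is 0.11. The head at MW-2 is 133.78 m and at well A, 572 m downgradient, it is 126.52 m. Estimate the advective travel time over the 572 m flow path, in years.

Hydraulic gradient i = (133.78 − 126.52) / 572 = 7.26 / 572 = 0.01269.
Darcy flux q = K · i = 3.150 × 0.01269 = 0.03998 m/day.
Seepage velocity v = q / n_e = 0.03998 / 0.11 = 0.3635 m/day.
Travel time t = L / v = 572 / 0.3635 = 1574 days = 4.309 years.

4.31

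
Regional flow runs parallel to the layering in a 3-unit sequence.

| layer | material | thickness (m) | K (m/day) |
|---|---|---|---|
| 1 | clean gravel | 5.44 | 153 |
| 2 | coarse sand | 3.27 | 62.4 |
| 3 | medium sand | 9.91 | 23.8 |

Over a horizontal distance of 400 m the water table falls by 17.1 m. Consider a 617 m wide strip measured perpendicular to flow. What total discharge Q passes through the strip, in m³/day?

Flow is parallel to layering, so each bed carries its own Darcy discharge and the transmissivities add.
Σ(K_i·b_i) = 153×5.44 + 62.4×3.27 + 23.8×9.91 = 1272 m²/day.
Hydraulic gradient i = Δh / L = 17.1 / 400 = 0.04275.
Q = Σ(K_i·b_i) · W · i = 1272 × 617 × 0.04275 = 33557 m³/day.

33600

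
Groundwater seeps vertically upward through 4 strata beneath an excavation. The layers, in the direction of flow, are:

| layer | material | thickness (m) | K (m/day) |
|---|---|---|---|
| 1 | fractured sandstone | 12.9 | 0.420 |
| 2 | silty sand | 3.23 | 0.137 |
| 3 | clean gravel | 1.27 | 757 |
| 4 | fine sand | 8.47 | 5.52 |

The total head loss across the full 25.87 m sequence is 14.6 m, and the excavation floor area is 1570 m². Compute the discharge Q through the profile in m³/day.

411

Flow is perpendicular to layering, so the layers act in series and the equivalent K is the thickness-weighted harmonic mean.
Total thickness L = 12.9 + 3.23 + 1.27 + 8.47 = 25.87 m.
Σ(b_i/K_i) = 12.9/0.420 + 3.23/0.137 + 1.27/757 + 8.47/5.52 = 55.83 d.
K_eq = L / Σ(b_i/K_i) = 25.87 / 55.83 = 0.4634 m/day.
Q = K_eq · A · (Δh/L) = 0.4634 × 1570 × (14.6/25.87) = 410.6 m³/day.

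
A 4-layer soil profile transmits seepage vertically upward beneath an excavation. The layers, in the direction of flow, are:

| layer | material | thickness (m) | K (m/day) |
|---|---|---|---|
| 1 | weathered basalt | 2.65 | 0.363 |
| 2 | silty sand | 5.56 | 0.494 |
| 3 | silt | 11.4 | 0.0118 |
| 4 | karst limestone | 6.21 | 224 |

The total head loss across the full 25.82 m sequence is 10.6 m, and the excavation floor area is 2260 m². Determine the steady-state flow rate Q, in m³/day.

24.3

Flow is perpendicular to layering, so the layers act in series and the equivalent K is the thickness-weighted harmonic mean.
Total thickness L = 2.65 + 5.56 + 11.4 + 6.21 = 25.82 m.
Σ(b_i/K_i) = 2.65/0.363 + 5.56/0.494 + 11.4/0.0118 + 6.21/224 = 984.7 d.
K_eq = L / Σ(b_i/K_i) = 25.82 / 984.7 = 0.02622 m/day.
Q = K_eq · A · (Δh/L) = 0.02622 × 2260 × (10.6/25.82) = 24.33 m³/day.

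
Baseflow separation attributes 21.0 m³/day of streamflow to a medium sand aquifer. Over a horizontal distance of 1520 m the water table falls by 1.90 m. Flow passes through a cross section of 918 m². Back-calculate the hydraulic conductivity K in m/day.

Hydraulic gradient i = Δh / L = 1.90 / 1520 = 0.001250.
From Q = K·A·i, K = Q / (A·i) = 21.0 / (918.0 × 0.001250) = 18.30 m/day.

18.3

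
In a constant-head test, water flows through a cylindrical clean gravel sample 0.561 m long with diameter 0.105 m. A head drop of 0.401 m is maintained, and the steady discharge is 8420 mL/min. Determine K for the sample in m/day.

Cross-sectional area A = π·(d/2)² = π × (0.105/2)² = 0.008659 m².
Convert discharge: 8420 mL/min = 0.0001403 m³/s.
Darcy's law rearranged: K = Q·L / (A·Δh) = 0.0001403 × 0.561 / (0.008659 × 0.401) = 0.02267 m/s = 1959 m/day.

1960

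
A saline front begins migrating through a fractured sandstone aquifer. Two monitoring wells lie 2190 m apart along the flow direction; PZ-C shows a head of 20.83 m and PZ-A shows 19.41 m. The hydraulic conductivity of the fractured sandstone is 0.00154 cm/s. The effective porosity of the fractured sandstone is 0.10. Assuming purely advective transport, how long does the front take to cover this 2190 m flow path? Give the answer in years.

695

Convert K: 0.00154 cm/s × 864 = 1.331 m/day.
Hydraulic gradient i = (20.83 − 19.41) / 2190 = 1.42 / 2190 = 0.0006484.
Darcy flux q = K · i = 1.331 × 0.0006484 = 0.0008627 m/day.
Seepage velocity v = q / n_e = 0.0008627 / 0.10 = 0.008627 m/day.
Travel time t = L / v = 2190 / 0.008627 = 2.538e+05 days = 695.0 years.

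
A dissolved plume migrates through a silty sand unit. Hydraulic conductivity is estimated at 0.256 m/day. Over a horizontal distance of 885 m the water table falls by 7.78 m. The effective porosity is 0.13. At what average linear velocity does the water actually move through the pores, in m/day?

Hydraulic gradient i = Δh / L = 7.78 / 885 = 0.008791.
Darcy flux q = K · i = 0.2560 × 0.008791 = 0.002250 m/day.
Seepage velocity v = q / n_e = 0.002250 / 0.13 = 0.01731 m/day.

0.0173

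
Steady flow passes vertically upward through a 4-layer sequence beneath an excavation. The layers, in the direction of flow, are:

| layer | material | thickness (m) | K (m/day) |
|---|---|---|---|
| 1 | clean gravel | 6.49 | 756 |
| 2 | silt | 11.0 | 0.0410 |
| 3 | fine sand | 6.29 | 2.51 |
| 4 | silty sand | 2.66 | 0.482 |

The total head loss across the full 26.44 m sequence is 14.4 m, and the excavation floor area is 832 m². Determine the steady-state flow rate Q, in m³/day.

Flow is perpendicular to layering, so the layers act in series and the equivalent K is the thickness-weighted harmonic mean.
Total thickness L = 6.49 + 11.0 + 6.29 + 2.66 = 26.44 m.
Σ(b_i/K_i) = 6.49/756 + 11.0/0.0410 + 6.29/2.51 + 2.66/0.482 = 276.3 d.
K_eq = L / Σ(b_i/K_i) = 26.44 / 276.3 = 0.09568 m/day.
Q = K_eq · A · (Δh/L) = 0.09568 × 832 × (14.4/26.44) = 43.36 m³/day.

43.4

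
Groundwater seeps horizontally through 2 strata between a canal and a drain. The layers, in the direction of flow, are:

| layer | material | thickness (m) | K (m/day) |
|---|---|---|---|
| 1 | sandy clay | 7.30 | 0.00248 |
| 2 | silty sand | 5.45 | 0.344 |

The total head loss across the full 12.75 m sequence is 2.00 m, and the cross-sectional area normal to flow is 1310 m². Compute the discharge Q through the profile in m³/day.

Flow is perpendicular to layering, so the layers act in series and the equivalent K is the thickness-weighted harmonic mean.
Total thickness L = 7.30 + 5.45 = 12.75 m.
Σ(b_i/K_i) = 7.30/0.00248 + 5.45/0.344 = 2959 d.
K_eq = L / Σ(b_i/K_i) = 12.75 / 2959 = 0.004308 m/day.
Q = K_eq · A · (Δh/L) = 0.004308 × 1310 × (2.00/12.75) = 0.8853 m³/day.

0.885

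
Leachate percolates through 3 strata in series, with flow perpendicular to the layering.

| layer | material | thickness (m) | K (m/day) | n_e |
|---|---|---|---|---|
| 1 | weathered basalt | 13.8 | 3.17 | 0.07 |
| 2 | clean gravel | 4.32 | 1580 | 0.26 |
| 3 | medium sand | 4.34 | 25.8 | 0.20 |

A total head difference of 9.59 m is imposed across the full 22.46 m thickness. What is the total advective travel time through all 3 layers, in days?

1.40

With flow normal to the layers, continuity requires the same specific discharge q through every layer.
Σ(b_i/K_i) = 13.8/3.17 + 4.32/1580 + 4.34/25.8 = 4.524 d.
q = Δh / Σ(b_i/K_i) = 9.59 / 4.524 = 2.120 m/day.
In each layer the seepage velocity is v_i = q/n_i, so the layer transit time is t_i = b_i·n_i / q:
  layer 1 (weathered basalt): t_1 = 13.8 × 0.07 / 2.120 = 0.4557 d
  layer 2 (clean gravel): t_2 = 4.32 × 0.26 / 2.120 = 0.5299 d
  layer 3 (medium sand): t_3 = 4.34 × 0.20 / 2.120 = 0.4095 d
Total t = Σ t_i = 1.395 days.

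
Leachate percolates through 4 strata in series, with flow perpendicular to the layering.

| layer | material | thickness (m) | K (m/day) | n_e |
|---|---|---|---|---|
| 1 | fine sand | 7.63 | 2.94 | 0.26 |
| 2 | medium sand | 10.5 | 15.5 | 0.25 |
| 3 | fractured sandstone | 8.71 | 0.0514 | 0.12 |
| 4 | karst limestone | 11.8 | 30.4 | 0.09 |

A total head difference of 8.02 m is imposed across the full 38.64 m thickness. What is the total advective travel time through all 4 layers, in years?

0.397

With flow normal to the layers, continuity requires the same specific discharge q through every layer.
Σ(b_i/K_i) = 7.63/2.94 + 10.5/15.5 + 8.71/0.0514 + 11.8/30.4 = 173.1 d.
q = Δh / Σ(b_i/K_i) = 8.02 / 173.1 = 0.04633 m/day.
In each layer the seepage velocity is v_i = q/n_i, so the layer transit time is t_i = b_i·n_i / q:
  layer 1 (fine sand): t_1 = 7.63 × 0.26 / 0.04633 = 42.82 d
  layer 2 (medium sand): t_2 = 10.5 × 0.25 / 0.04633 = 56.66 d
  layer 3 (fractured sandstone): t_3 = 8.71 × 0.12 / 0.04633 = 22.56 d
  layer 4 (karst limestone): t_4 = 11.8 × 0.09 / 0.04633 = 22.92 d
Total t = Σ t_i = 145.0 days = 0.3969 years.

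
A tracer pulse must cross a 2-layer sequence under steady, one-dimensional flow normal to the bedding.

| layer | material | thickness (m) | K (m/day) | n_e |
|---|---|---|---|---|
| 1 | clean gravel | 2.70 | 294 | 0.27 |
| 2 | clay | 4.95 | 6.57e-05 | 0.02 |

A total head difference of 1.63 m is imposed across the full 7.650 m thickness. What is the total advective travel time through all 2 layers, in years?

With flow normal to the layers, continuity requires the same specific discharge q through every layer.
Σ(b_i/K_i) = 2.70/294 + 4.95/6.57e-05 = 75342 d.
q = Δh / Σ(b_i/K_i) = 1.63 / 75342 = 2.163e-05 m/day.
In each layer the seepage velocity is v_i = q/n_i, so the layer transit time is t_i = b_i·n_i / q:
  layer 1 (clean gravel): t_1 = 2.70 × 0.27 / 2.163e-05 = 33696 d
  layer 2 (clay): t_2 = 4.95 × 0.02 / 2.163e-05 = 4576 d
Total t = Σ t_i = 38272 days = 104.8 years.

105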